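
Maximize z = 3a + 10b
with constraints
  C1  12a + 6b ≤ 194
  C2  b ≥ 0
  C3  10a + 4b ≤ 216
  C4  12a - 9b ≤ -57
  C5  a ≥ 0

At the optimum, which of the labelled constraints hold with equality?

C1 and C5

Extreme points and z = 3a + 10b:
  (39/5, 251/15) → z = 2861/15
  (0, 97/3) → z = 970/3
  (0, 19/3) → z = 190/3

The maximum is at (0, 97/3). Substituting into each constraint, equality holds for C1 and C5; the remaining constraints have slack.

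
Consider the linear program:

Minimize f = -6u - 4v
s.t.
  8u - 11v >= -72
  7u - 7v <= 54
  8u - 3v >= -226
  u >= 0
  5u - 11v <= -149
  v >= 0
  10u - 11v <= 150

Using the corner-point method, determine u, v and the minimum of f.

u = 366/7, v = 312/7, minimum f = -492

The optimum lies where 8u - 11v = -72 and 7u - 7v = 54.
Solving simultaneously gives u = 366/7, v = 312/7.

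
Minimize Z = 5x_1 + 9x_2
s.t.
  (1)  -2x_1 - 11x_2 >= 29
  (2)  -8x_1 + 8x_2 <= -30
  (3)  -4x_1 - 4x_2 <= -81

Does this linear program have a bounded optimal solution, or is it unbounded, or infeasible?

unbounded

From the feasible point (1007/36, -139/18), moving in the direction (4, -4) keeps every constraint satisfied while Z decreases without bound.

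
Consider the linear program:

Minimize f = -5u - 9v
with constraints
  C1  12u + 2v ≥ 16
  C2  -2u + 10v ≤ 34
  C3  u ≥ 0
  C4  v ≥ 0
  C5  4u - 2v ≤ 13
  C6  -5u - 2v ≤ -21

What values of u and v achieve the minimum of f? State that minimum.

u = 11/2, v = 9/2, minimum f = -68

Feasible corners and f = -5u - 9v:
  (11/2, 9/2) → f = -68
  (71/27, 106/27) → f = -1309/27
  (34/9, 19/18) → f = -511/18

The binding constraints are -2u + 10v = 34 and 4u - 2v = 13.
Solving simultaneously gives u = 11/2, v = 9/2.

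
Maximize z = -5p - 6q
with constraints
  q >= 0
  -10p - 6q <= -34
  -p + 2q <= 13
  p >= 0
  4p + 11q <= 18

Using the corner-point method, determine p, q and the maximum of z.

p = 17/5, q = 0, maximum z = -17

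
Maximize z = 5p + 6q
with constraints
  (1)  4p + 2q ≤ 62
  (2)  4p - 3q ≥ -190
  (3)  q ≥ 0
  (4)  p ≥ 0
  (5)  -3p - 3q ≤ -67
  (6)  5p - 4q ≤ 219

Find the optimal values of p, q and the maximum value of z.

Vertices and z = 5p + 6q:
  (0, 31) → z = 186
  (26/3, 41/3) → z = 376/3
  (0, 67/3) → z = 134

At the optimal vertex, 4p + 2q = 62 and p = 0.
Solving simultaneously gives p = 0, q = 31.

p = 0, q = 31, maximum z = 186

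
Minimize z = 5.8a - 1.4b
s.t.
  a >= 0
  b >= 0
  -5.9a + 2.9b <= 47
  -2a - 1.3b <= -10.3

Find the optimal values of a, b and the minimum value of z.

a = 0, b = 470/29, minimum z = -658/29

Extreme points and z = 5.8a - 1.4b:
  (0, 470/29) → z = -658/29
  (0, 103/13) → z = -721/65
  (103/20, 0) → z = 2987/100
The feasible region is unbounded (it extends along (29, 59), (1, 0)), but z strictly increases along every unbounded feasible direction, so there is no improving ray and the minimum is attained at a vertex.

The binding constraints are a = 0 and -5.9a + 2.9b = 47.
Solving simultaneously gives a = 0, b = 470/29.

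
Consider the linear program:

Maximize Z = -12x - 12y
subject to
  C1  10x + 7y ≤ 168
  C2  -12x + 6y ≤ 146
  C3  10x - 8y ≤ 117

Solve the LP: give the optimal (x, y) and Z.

x = -935/18, y = -716/9, maximum Z = 1578

Vertices and Z = -12x - 12y:
  (-7/72, 869/36) → Z = -577/2
  (721/50, 17/5) → Z = -5346/25
  (-935/18, -716/9) → Z = 1578

The optimum lies where -12x + 6y = 146 and 10x - 8y = 117.
Solving simultaneously gives x = -935/18, y = -716/9.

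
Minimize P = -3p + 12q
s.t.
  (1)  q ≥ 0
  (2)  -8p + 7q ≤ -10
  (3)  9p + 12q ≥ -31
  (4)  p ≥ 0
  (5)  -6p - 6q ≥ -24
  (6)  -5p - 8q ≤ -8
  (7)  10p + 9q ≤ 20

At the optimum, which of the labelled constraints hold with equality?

(1) and (7)

Feasible corners and P = -3p + 12q:
  (8/5, 0) → P = -24/5
  (2, 0) → P = -6
  (136/99, 14/99) → P = -80/33
  (115/71, 30/71) → P = 15/71

The minimum is at (2, 0). Substituting into each constraint, equality holds for (1) and (7); the remaining constraints have slack.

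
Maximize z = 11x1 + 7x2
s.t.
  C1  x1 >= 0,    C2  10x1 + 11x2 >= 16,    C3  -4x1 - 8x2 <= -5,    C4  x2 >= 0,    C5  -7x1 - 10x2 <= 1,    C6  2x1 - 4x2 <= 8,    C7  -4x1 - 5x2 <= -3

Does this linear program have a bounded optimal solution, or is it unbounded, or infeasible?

unbounded

From the feasible point (0, 16/11), moving in the direction (0, 1) keeps every constraint satisfied while z increases without bound.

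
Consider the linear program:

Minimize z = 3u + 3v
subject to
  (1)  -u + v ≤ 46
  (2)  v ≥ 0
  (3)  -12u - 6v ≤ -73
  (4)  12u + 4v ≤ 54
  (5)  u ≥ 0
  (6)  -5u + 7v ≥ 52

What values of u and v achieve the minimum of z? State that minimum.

u = 4/3, v = 19/2, minimum z = 65/2

The optimum lies where -12u - 6v = -73 and 12u + 4v = 54.
Solving simultaneously gives u = 4/3, v = 19/2.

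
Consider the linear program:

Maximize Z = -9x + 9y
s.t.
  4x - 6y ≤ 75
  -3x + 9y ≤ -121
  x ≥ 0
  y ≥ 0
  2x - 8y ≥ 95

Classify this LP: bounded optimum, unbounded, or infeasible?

The boundaries y = 0 and 2x - 8y = 95 meet at (95/2, 0), but that point violates 4x - 6y ≤ 75. Every candidate vertex is excluded by some other constraint, so the feasible region is empty.

infeasible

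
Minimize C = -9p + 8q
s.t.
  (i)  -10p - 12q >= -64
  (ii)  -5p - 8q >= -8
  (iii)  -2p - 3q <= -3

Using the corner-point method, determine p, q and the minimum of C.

Vertices and C = -9p + 8q:
  (104/5, -12) → C = -1416/5
  (26, -49/3) → C = -1094/3
  (0, 1) → C = 8

The binding constraints are -10p - 12q = -64 and -2p - 3q = -3.
Solving simultaneously gives p = 26, q = -49/3.

p = 26, q = -49/3, minimum C = -1094/3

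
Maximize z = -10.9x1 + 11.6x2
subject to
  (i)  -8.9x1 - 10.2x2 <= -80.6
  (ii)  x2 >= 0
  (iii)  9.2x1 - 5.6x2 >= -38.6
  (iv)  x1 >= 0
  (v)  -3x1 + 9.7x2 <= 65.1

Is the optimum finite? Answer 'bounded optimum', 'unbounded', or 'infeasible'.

Extreme points and z = -10.9x1 + 11.6x2:
  (806/89, 0) → z = -43927/445
  (11780/11693, 82119/11693) → z = 4120892/58465
The feasible region has finitely many vertices and no improving ray; the maximum is 4120892/58465 at (11780/11693, 82119/11693).

bounded optimum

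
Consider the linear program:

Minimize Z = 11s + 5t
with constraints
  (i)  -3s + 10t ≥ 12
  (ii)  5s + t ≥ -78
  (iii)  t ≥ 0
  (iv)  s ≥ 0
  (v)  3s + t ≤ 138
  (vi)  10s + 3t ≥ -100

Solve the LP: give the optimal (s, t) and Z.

s = 0, t = 6/5, minimum Z = 6

The binding constraints are -3s + 10t = 12 and s = 0.
Solving simultaneously gives s = 0, t = 6/5.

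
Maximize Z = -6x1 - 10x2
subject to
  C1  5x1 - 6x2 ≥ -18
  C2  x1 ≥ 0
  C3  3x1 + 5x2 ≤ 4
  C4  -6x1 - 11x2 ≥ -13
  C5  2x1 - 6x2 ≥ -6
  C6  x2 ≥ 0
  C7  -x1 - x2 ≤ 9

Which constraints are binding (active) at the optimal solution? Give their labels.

C2 and C6

Vertices and Z = -6x1 - 10x2:
  (0, 4/5) → Z = -8
  (0, 0) → Z = 0
  (4/3, 0) → Z = -8

The maximum is at (0, 0). Substituting into each constraint, equality holds for C2 and C6; the remaining constraints have slack.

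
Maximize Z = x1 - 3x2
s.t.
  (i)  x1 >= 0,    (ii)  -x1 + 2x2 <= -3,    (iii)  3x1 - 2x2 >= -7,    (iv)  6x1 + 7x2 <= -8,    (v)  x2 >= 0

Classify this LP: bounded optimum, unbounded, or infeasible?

infeasible

The boundaries x1 = 0 and -x1 + 2x2 = -3 meet at (0, -3/2), but that point violates x2 ≥ 0. Every candidate vertex is excluded by some other constraint, so the feasible region is empty.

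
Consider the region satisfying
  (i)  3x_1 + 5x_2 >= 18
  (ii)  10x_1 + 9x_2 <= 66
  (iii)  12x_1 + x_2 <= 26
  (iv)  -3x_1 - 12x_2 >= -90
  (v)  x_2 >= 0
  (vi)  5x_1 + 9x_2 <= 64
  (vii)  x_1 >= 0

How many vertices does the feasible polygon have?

5

The feasible vertices (each the meet of two boundaries and inside every other half-plane) are:
  (112/57, 46/19)
  (0, 18/5)
  (12/7, 38/7)
  (2/5, 62/9)
  (0, 64/9)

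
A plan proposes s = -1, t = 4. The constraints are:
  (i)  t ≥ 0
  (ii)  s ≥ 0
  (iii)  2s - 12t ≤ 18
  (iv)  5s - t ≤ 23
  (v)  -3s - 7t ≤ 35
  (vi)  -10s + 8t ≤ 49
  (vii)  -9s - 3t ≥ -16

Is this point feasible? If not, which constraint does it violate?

Constraint (ii): s = -1, which is not ≥ 0. All other constraints are satisfied.

not feasible — violates (ii)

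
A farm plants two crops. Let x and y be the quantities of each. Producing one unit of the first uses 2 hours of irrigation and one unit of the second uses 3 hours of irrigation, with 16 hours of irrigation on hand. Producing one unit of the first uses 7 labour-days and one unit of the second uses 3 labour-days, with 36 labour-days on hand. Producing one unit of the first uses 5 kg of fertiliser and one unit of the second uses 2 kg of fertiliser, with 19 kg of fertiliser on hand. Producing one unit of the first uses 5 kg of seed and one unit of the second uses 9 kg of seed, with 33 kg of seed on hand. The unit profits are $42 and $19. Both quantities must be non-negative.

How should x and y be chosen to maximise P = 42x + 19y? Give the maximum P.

Extreme points and P = 42x + 19y:
  (0, 0) → P = 0
  (0, 11/3) → P = 209/3
  (19/5, 0) → P = 798/5
  (3, 2) → P = 164

At the optimal vertex, 5x + 2y = 19 and 5x + 9y = 33.
Solving simultaneously gives x = 3, y = 2.

x = 3, y = 2, maximum P = 164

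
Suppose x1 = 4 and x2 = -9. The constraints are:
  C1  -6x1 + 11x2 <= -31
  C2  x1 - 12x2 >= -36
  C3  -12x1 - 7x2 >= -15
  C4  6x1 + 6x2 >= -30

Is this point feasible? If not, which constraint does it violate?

feasible

C1: -123 ≤ -31 ✓
C2: 112 ≥ -36 ✓
C3: 15 ≥ -15 ✓
C4: -30 ≥ -30 ✓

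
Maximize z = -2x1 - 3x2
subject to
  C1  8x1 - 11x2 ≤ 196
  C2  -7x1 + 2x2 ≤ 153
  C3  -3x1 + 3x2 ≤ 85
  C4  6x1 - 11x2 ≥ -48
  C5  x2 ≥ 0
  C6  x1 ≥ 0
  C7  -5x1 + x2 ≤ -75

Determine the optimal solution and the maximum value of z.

Feasible corners and z = -2x1 - 3x2:
  (122, 780/11) → z = -5024/11
  (49/2, 0) → z = -49
  (873/49, 690/49) → z = -3816/49
  (15, 0) → z = -30

The binding constraints are x2 = 0 and -5x1 + x2 = -75.
Solving simultaneously gives x1 = 15, x2 = 0.

x1 = 15, x2 = 0, maximum z = -30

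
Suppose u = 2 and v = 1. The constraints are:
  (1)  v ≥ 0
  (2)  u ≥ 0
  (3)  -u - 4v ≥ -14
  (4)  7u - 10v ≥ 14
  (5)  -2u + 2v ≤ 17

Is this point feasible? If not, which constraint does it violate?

Constraint (4): 7u - 10v = 4, which is not ≥ 14. All other constraints are satisfied.

not feasible — violates (4)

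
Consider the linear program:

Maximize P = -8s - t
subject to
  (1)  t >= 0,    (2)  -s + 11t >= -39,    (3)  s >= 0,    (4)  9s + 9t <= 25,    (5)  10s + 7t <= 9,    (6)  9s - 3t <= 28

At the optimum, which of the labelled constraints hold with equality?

(1) and (3)

Extreme points and P = -8s - t:
  (0, 0) → P = 0
  (9/10, 0) → P = -36/5
  (0, 9/7) → P = -9/7

The maximum is at (0, 0). Substituting into each constraint, equality holds for (1) and (3); the remaining constraints have slack.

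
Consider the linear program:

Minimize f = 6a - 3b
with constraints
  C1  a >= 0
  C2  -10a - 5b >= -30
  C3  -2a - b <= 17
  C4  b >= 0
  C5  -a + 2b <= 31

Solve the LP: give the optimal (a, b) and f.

Feasible corners and f = 6a - 3b:
  (0, 6) → f = -18
  (0, 0) → f = 0
  (3, 0) → f = 18

The optimum lies where a = 0 and -10a - 5b = -30.
Solving simultaneously gives a = 0, b = 6.

a = 0, b = 6, minimum f = -18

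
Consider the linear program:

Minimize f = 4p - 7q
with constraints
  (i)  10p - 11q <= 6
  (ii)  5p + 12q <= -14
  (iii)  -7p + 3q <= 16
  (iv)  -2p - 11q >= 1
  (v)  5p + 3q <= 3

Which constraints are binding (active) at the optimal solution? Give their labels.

(ii) and (iii)

Extreme points and f = 4p - 7q:
  (-82/175, -34/35) → f = 862/175
  (-194/47, -202/47) → f = 638/47
  (-26/11, -2/11) → f = -90/11

The minimum is at (-26/11, -2/11). Substituting into each constraint, equality holds for (ii) and (iii); the remaining constraints have slack.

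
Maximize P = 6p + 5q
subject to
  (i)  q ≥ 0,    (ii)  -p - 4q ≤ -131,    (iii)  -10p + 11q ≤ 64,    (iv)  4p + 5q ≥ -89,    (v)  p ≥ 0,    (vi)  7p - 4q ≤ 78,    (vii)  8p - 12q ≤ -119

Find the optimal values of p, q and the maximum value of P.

Extreme points and P = 6p + 5q:
  (395/17, 458/17) → P = 4660/17
  (274/11, 1167/44) → P = 12411/44
  (1114/37, 1228/37) → P = 12824/37
  (353/13, 1457/52) → P = 15757/52

p = 1114/37, q = 1228/37, maximum P = 12824/37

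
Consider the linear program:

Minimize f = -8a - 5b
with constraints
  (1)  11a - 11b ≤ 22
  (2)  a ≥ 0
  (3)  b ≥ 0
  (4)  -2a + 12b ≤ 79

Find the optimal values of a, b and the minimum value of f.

a = 103/10, b = 83/10, minimum f = -1239/10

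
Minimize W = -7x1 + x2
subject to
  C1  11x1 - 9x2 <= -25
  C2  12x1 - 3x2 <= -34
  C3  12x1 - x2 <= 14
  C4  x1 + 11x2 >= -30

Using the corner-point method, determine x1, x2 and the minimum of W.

Feasible corners and W = -7x1 + x2:
  (-77/25, -74/75) → W = 1543/75
  (-109/26, -61/26) → W = 27
  (19/6, 24) → W = 11/6
The feasible region is unbounded (it extends along (1, 12), (-11, 1)), but W strictly increases along every unbounded feasible direction, so there is no improving ray and the minimum is attained at a vertex.

At the optimal vertex, 12x1 - 3x2 = -34 and 12x1 - x2 = 14.
Solving simultaneously gives x1 = 19/6, x2 = 24.

x1 = 19/6, x2 = 24, minimum W = 11/6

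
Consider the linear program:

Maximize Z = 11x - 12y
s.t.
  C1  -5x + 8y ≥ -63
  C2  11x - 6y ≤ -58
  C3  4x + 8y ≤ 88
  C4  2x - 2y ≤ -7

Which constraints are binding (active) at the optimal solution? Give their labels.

C1 and C4

Feasible corners and Z = 11x - 12y:
  (-91/3, -161/6) → Z = -35/3
  (4/7, 75/7) → Z = -856/7
  (-37/5, -39/10) → Z = -173/5
The feasible region is unbounded (it extends along (-2, 1), (-8, -5)), but Z strictly decreases along every unbounded feasible direction, so there is no improving ray and the maximum is attained at a vertex.

The maximum is at (-91/3, -161/6). Substituting into each constraint, equality holds for C1 and C4; the remaining constraints have slack.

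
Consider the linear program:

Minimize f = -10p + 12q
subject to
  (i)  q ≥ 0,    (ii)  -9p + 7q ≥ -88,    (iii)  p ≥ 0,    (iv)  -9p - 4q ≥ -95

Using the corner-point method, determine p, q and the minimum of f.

p = 88/9, q = 0, minimum f = -880/9

Feasible corners and f = -10p + 12q:
  (88/9, 0) → f = -880/9
  (0, 0) → f = 0
  (113/11, 7/11) → f = -1046/11
  (0, 95/4) → f = 285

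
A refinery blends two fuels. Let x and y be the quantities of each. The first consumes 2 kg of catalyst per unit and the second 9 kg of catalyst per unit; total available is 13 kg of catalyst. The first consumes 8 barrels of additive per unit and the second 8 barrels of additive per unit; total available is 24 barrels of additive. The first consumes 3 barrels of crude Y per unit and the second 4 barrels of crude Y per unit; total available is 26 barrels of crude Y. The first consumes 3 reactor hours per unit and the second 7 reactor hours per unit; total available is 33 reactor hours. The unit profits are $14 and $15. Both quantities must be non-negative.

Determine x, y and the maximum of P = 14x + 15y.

Extreme points and P = 14x + 15y:
  (0, 0) → P = 0
  (0, 13/9) → P = 65/3
  (3, 0) → P = 42
  (2, 1) → P = 43

The optimum lies where 2x + 9y = 13 and 8x + 8y = 24.
Solving simultaneously gives x = 2, y = 1.

x = 2, y = 1, maximum P = 43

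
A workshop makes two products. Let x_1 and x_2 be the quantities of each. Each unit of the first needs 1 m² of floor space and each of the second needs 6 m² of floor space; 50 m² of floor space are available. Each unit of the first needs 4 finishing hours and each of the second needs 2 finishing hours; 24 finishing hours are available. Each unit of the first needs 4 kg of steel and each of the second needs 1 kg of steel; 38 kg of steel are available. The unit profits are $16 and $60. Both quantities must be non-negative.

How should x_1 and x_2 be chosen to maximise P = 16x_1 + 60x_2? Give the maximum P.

Feasible corners and P = 16x_1 + 60x_2:
  (0, 0) → P = 0
  (0, 25/3) → P = 500
  (6, 0) → P = 96
  (2, 8) → P = 512

The binding constraints are x_1 + 6x_2 = 50 and 4x_1 + 2x_2 = 24.
Solving simultaneously gives x_1 = 2, x_2 = 8.

x_1 = 2, x_2 = 8, maximum P = 512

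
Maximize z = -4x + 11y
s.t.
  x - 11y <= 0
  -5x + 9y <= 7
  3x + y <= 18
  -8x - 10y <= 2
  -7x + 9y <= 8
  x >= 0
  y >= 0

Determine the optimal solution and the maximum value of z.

Extreme points and z = -4x + 11y:
  (99/17, 9/17) → z = -297/17
  (0, 0) → z = 0
  (155/32, 111/32) → z = 601/32
  (0, 7/9) → z = 77/9

x = 155/32, y = 111/32, maximum z = 601/32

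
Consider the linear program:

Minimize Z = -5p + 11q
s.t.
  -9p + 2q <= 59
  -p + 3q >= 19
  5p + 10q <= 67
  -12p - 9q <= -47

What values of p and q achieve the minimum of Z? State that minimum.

Extreme points and Z = -5p + 11q:
  (11/25, 162/25) → Z = 1727/25
  (-2/3, 55/9) → Z = 635/9
  (-133/75, 569/75) → Z = 2308/25

p = 11/25, q = 162/25, minimum Z = 1727/25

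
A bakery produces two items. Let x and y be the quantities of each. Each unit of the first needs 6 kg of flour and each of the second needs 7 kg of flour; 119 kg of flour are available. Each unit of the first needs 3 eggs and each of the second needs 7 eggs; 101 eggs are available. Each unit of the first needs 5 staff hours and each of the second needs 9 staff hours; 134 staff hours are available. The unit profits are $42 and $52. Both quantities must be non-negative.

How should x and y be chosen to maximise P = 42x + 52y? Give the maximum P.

Corner points and P = 42x + 52y:
  (0, 0) → P = 0
  (0, 101/7) → P = 5252/7
  (119/6, 0) → P = 833
  (7, 11) → P = 866
  (29/8, 103/8) → P = 3287/4

x = 7, y = 11, maximum P = 866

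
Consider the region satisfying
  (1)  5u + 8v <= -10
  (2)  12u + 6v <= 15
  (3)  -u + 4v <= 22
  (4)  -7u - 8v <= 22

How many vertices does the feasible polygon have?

Pairwise boundary intersections that survive every other constraint:
  (30/11, -65/22)
  (-6, 5/2)
  (14/3, -41/6)

3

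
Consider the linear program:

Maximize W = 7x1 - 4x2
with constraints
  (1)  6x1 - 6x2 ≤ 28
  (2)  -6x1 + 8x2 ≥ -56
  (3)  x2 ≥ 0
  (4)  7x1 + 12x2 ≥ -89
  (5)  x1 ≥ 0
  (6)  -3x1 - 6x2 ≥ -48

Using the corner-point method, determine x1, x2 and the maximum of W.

x1 = 76/9, x2 = 34/9, maximum W = 44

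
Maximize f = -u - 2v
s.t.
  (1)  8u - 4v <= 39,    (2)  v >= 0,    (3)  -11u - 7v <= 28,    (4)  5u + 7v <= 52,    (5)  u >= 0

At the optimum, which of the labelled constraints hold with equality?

Extreme points and f = -u - 2v:
  (39/8, 0) → f = -39/8
  (481/76, 221/76) → f = -923/76
  (0, 0) → f = 0
  (0, 52/7) → f = -104/7

The maximum is at (0, 0). Substituting into each constraint, equality holds for (2) and (5); the remaining constraints have slack.

(2) and (5)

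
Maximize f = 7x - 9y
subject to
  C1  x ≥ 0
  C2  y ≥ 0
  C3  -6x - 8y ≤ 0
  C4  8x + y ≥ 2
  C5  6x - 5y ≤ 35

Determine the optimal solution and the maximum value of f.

x = 35/6, y = 0, maximum f = 245/6

Feasible corners and f = 7x - 9y:
  (0, 2) → f = -18
  (1/4, 0) → f = 7/4
  (35/6, 0) → f = 245/6
The feasible region is unbounded (it extends along (0, 1), (5, 6)), but f strictly decreases along every unbounded feasible direction, so there is no improving ray and the maximum is attained at a vertex.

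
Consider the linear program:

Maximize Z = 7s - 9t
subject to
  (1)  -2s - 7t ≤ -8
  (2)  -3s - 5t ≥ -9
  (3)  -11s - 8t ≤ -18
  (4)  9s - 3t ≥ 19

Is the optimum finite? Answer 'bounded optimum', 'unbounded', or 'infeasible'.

infeasible

The boundaries -2s - 7t = -8 and -3s - 5t = -9 meet at (23/11, 6/11), but that point violates 9s - 3t ≥ 19. Every candidate vertex is excluded by some other constraint, so the feasible region is empty.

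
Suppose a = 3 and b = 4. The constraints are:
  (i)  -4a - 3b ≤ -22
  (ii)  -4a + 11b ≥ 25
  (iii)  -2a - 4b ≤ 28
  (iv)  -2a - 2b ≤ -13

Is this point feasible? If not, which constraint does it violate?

feasible

(i): -24 ≤ -22 ✓
(ii): 32 ≥ 25 ✓
(iii): -22 ≤ 28 ✓
(iv): -14 ≤ -13 ✓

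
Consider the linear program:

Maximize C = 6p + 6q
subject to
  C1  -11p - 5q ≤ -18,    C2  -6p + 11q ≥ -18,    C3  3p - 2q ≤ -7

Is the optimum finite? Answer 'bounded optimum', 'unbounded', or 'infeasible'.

From the feasible point (1/37, 131/37), moving in the direction (2, 3) keeps every constraint satisfied while C increases without bound.

unbounded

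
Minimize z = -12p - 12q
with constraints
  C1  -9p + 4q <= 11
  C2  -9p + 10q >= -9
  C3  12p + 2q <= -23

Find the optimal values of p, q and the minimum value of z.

Corner points and z = -12p - 12q:
  (-73/27, -10/3) → z = 652/9
  (-19/11, -25/22) → z = 378/11
  (-106/69, -105/46) → z = 1054/23

p = -19/11, q = -25/22, minimum z = 378/11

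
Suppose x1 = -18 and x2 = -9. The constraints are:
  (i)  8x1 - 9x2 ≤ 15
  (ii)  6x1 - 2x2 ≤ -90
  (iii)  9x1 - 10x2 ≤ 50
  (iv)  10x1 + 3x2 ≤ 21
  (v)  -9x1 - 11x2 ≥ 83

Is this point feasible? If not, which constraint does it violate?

(i): -63 ≤ 15 ✓
(ii): -90 ≤ -90 ✓
(iii): -72 ≤ 50 ✓
(iv): -207 ≤ 21 ✓
(v): 261 ≥ 83 ✓

feasible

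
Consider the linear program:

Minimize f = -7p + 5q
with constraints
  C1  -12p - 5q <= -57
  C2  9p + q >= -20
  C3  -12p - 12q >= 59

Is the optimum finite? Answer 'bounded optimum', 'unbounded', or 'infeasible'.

From the feasible point (979/84, -116/7), moving in the direction (12, -12) keeps every constraint satisfied while f decreases without bound.

unbounded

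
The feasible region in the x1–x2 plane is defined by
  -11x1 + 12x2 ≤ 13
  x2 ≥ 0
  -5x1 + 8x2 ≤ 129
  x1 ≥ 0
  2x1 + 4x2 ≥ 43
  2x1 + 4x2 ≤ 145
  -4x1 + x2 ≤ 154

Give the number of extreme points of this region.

4

Pairwise boundary intersections that survive every other constraint:
  (116/17, 499/68)
  (422/17, 1621/68)
  (43/2, 0)
  (145/2, 0)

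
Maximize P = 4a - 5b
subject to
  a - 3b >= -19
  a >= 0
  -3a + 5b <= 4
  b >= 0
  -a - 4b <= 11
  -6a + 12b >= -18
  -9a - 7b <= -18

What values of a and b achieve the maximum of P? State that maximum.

a = 47, b = 22, maximum P = 78

Feasible corners and P = 4a - 5b:
  (83/4, 53/4) → P = 67/4
  (47, 22) → P = 78
  (31/33, 15/11) → P = -101/33
  (3, 0) → P = 12
  (2, 0) → P = 8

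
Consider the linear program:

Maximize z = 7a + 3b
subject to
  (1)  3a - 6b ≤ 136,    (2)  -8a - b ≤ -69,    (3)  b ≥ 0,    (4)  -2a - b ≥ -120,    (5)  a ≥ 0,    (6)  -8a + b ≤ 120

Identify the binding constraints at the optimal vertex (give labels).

Corner points and z = 7a + 3b:
  (136/3, 0) → z = 952/3
  (856/15, 88/15) → z = 6256/15
  (69/8, 0) → z = 483/8
  (0, 69) → z = 207
  (0, 120) → z = 360

The maximum is at (856/15, 88/15). Substituting into each constraint, equality holds for (1) and (4); the remaining constraints have slack.

(1) and (4)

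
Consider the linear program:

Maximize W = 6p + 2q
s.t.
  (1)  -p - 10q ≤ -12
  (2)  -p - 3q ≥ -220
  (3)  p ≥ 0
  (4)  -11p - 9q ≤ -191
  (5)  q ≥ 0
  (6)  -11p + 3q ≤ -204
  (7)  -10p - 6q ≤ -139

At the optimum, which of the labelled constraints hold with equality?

(2) and (5)

Extreme points and W = 6p + 2q:
  (220, 0) → W = 1320
  (106/3, 554/9) → W = 3016/9
  (204/11, 0) → W = 1224/11

The maximum is at (220, 0). Substituting into each constraint, equality holds for (2) and (5); the remaining constraints have slack.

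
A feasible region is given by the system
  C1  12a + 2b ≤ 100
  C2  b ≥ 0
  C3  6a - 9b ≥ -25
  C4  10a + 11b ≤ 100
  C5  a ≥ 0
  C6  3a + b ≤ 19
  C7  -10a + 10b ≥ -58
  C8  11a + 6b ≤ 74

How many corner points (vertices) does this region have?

6

Of the 28 pairwise boundary intersections, those satisfying every inequality are:
  (0, 0)
  (29/5, 0)
  (0, 25/9)
  (172/45, 719/135)
  (31/5, 2/5)
  (40/7, 13/7)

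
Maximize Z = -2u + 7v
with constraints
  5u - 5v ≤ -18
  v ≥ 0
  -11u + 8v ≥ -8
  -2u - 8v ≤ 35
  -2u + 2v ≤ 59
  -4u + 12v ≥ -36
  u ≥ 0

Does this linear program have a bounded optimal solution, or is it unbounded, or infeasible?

Extreme points and Z = -2u + 7v:
  (184/15, 238/15) → Z = 1298/15
  (0, 18/5) → Z = 126/5
  (244/3, 665/6) → Z = 3679/6
  (0, 59/2) → Z = 413/2
The feasible region has finitely many vertices and no improving ray; the maximum is 3679/6 at (244/3, 665/6).

bounded optimum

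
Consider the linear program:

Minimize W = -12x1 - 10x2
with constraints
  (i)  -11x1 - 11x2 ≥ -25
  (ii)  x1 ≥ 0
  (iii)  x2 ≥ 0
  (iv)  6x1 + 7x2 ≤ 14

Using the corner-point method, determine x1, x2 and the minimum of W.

The optimum lies where -11x1 - 11x2 = -25 and x2 = 0.
Solving simultaneously gives x1 = 25/11, x2 = 0.

x1 = 25/11, x2 = 0, minimum W = -300/11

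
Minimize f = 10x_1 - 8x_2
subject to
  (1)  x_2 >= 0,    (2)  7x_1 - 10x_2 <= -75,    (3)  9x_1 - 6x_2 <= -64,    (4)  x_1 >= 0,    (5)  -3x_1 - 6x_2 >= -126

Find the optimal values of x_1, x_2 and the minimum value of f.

x_1 = 0, x_2 = 21, minimum f = -168

The optimum lies where x_1 = 0 and -3x_1 - 6x_2 = -126.
Solving simultaneously gives x_1 = 0, x_2 = 21.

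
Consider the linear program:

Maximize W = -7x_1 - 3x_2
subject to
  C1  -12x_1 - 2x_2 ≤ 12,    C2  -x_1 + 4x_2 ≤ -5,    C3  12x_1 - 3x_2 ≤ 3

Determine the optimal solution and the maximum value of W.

Vertices and W = -7x_1 - 3x_2:
  (-19/25, -36/25) → W = 241/25
  (-1/2, -3) → W = 25/2
  (-1/15, -19/15) → W = 64/15

x_1 = -1/2, x_2 = -3, maximum W = 25/2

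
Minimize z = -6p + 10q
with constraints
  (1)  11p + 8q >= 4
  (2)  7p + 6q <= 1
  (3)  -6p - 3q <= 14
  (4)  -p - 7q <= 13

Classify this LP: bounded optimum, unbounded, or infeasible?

Extreme points and z = -6p + 10q:
  (8/5, -17/10) → z = -133/5
  (44/23, -49/23) → z = -754/23
  (85/43, -92/43) → z = -1430/43
The feasible region has finitely many vertices and no improving ray; the minimum is -1430/43 at (85/43, -92/43).

bounded optimum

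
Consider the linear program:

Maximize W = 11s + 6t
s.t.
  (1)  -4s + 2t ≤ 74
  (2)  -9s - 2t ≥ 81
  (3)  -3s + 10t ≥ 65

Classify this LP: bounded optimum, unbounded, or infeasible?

Vertices and W = 11s + 6t:
  (-155/13, 171/13) → W = -679/13
  (-305/17, 19/17) → W = -3241/17
  (-235/24, 57/16) → W = -259/3
The feasible region has finitely many vertices and no improving ray; the maximum is -679/13 at (-155/13, 171/13).

bounded optimum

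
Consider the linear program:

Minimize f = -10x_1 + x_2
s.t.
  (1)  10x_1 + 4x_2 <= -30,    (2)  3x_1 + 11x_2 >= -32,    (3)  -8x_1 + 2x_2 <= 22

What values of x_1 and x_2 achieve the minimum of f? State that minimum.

x_1 = -101/49, x_2 = -115/49, minimum f = 895/49

Extreme points and f = -10x_1 + x_2:
  (-101/49, -115/49) → f = 895/49
  (-37/13, -5/13) → f = 365/13
  (-153/47, -95/47) → f = 1435/47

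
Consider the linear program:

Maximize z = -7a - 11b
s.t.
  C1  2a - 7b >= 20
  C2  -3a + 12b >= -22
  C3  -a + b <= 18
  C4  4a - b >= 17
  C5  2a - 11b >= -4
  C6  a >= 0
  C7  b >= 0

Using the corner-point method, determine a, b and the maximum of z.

Feasible corners and z = -7a - 11b:
  (86/3, 16/3) → z = -778/3
  (31, 6) → z = -283
  (290/9, 56/9) → z = -294

The optimum lies where 2a - 7b = 20 and -3a + 12b = -22.
Solving simultaneously gives a = 86/3, b = 16/3.

a = 86/3, b = 16/3, maximum z = -778/3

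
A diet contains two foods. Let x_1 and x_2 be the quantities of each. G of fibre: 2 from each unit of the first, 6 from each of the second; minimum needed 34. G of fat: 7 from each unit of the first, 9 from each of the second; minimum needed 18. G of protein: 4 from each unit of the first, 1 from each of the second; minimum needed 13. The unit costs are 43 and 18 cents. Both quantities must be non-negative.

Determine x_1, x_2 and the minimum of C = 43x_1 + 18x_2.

Corner points and C = 43x_1 + 18x_2:
  (0, 13) → C = 234
  (17, 0) → C = 731
  (2, 5) → C = 176
The feasible region is unbounded (it extends along (0, 1), (1, 0)), but C strictly increases along every unbounded feasible direction, so there is no improving ray and the minimum is attained at a vertex.

The binding constraints are 2x_1 + 6x_2 = 34 and 4x_1 + x_2 = 13.
Solving simultaneously gives x_1 = 2, x_2 = 5.

x_1 = 2, x_2 = 5, minimum C = 176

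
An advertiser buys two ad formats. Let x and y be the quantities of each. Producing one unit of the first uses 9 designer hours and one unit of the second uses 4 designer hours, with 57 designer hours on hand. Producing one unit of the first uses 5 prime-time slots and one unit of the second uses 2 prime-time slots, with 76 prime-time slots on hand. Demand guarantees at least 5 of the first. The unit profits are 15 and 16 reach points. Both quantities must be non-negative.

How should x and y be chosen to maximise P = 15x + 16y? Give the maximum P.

x = 5, y = 3, maximum P = 123

Vertices and P = 15x + 16y:
  (19/3, 0) → P = 95
  (5, 0) → P = 75
  (5, 3) → P = 123

The binding constraints are 9x + 4y = 57 and x = 5.
Solving simultaneously gives x = 5, y = 3.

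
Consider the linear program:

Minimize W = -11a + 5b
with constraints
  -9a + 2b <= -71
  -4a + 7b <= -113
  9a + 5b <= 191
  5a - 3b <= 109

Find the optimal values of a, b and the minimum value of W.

a = 424/23, b = -129/23, minimum W = -5309/23

Vertices and W = -11a + 5b:
  (271/55, -733/55) → W = -6646/55
  (-5/17, -626/17) → W = -3075/17
  (424/23, -129/23) → W = -5309/23

The binding constraints are -4a + 7b = -113 and 5a - 3b = 109.
Solving simultaneously gives a = 424/23, b = -129/23.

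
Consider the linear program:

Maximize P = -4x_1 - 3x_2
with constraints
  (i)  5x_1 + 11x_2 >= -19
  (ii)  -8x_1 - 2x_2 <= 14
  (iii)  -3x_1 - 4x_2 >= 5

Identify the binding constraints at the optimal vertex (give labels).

(i) and (ii)

Extreme points and P = -4x_1 - 3x_2:
  (-58/39, -41/39) → P = 355/39
  (21/13, -32/13) → P = 12/13
  (-23/13, 1/13) → P = 89/13

The maximum is at (-58/39, -41/39). Substituting into each constraint, equality holds for (i) and (ii); the remaining constraints have slack.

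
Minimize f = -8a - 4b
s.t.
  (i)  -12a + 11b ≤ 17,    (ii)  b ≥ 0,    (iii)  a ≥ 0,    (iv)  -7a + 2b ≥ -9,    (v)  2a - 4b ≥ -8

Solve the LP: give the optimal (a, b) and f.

Extreme points and f = -8a - 4b:
  (0, 17/11) → f = -68/11
  (10/13, 31/13) → f = -204/13
  (0, 0) → f = 0
  (9/7, 0) → f = -72/7
  (13/6, 37/12) → f = -89/3

a = 13/6, b = 37/12, minimum f = -89/3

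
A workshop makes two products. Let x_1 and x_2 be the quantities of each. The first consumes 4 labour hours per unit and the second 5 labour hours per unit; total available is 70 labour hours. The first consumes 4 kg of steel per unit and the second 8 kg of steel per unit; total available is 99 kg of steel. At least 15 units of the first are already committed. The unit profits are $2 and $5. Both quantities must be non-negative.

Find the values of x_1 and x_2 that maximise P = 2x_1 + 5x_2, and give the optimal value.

x_1 = 15, x_2 = 2, maximum P = 40

Extreme points and P = 2x_1 + 5x_2:
  (35/2, 0) → P = 35
  (15, 0) → P = 30
  (15, 2) → P = 40

At the optimal vertex, 4x_1 + 5x_2 = 70 and x_1 = 15.
Solving simultaneously gives x_1 = 15, x_2 = 2.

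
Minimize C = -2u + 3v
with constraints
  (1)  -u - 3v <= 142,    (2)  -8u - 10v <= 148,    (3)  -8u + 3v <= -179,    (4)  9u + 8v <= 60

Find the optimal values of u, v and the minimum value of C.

Extreme points and C = -2u + 3v:
  (673/52, -327/13) → C = -2635/26
  (892/13, -906/13) → C = -4502/13
  (124/7, -87/7) → C = -509/7

At the optimal vertex, -8u - 10v = 148 and 9u + 8v = 60.
Solving simultaneously gives u = 892/13, v = -906/13.

u = 892/13, v = -906/13, minimum C = -4502/13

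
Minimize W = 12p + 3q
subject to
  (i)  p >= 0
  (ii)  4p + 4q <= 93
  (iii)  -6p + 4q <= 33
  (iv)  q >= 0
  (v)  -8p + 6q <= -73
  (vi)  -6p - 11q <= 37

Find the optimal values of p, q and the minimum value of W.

p = 73/8, q = 0, minimum W = 219/2

Vertices and W = 12p + 3q:
  (93/4, 0) → W = 279
  (425/28, 113/14) → W = 2889/14
  (73/8, 0) → W = 219/2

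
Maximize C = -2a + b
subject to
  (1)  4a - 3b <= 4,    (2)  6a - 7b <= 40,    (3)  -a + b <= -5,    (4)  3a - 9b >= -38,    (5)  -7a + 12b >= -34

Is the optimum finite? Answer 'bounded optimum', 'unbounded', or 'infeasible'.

The boundaries 4a - 3b = 4 and 3a - 9b = -38 meet at (50/9, 164/27), but that point violates -a + b ≤ -5. Every candidate vertex is excluded by some other constraint, so the feasible region is empty.

infeasible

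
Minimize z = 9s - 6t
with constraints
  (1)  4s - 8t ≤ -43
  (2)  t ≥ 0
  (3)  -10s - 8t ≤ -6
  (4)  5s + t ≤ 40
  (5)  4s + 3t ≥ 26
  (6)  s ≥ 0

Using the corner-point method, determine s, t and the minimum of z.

s = 0, t = 40, minimum z = -240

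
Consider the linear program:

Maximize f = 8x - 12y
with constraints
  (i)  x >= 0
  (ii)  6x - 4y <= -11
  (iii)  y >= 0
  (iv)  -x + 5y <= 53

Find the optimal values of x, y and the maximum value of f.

x = 0, y = 11/4, maximum f = -33

The binding constraints are x = 0 and 6x - 4y = -11.
Solving simultaneously gives x = 0, y = 11/4.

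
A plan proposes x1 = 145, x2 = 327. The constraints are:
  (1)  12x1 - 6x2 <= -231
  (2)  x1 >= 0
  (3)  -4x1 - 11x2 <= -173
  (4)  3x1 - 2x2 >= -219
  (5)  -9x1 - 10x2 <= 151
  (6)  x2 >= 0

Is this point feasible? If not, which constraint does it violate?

Constraint (1): 12x1 - 6x2 = -222, which is not ≤ -231. All other constraints are satisfied.

not feasible — violates (1)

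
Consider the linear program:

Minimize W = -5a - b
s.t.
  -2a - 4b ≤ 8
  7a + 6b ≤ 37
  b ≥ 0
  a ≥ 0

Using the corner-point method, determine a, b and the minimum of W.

a = 37/7, b = 0, minimum W = -185/7

Extreme points and W = -5a - b:
  (37/7, 0) → W = -185/7
  (0, 37/6) → W = -37/6
  (0, 0) → W = 0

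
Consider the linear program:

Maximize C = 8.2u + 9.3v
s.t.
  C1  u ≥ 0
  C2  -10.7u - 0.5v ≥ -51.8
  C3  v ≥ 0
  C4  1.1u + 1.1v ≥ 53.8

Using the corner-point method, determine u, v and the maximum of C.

u = 0, v = 103.6, maximum C = 963.48

Extreme points and C = 8.2u + 9.3v:
  (0, 518/5) → C = 24087/25
  (0, 538/11) → C = 25017/55
  (1504/561, 25934/561) → C = 253519/561

The binding constraints are u = 0 and -10.7u - 0.5v = -51.8.
Solving simultaneously gives u = 0, v = 518/5.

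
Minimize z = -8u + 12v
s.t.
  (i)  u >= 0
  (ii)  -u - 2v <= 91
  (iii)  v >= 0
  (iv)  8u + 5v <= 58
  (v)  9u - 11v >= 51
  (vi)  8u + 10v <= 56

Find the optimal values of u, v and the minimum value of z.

u = 7, v = 0, minimum z = -56

Vertices and z = -8u + 12v:
  (17/3, 0) → z = -136/3
  (7, 0) → z = -56
  (563/89, 48/89) → z = -3928/89

At the optimal vertex, v = 0 and 8u + 10v = 56.
Solving simultaneously gives u = 7, v = 0.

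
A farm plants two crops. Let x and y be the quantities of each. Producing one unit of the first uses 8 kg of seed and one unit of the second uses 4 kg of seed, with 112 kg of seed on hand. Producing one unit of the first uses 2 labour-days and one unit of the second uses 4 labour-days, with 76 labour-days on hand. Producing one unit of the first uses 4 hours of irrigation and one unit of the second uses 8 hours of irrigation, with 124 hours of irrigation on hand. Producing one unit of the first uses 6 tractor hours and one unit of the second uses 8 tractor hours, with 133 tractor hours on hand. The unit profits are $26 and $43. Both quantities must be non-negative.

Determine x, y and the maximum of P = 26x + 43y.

x = 9/2, y = 53/4, maximum P = 2747/4

Corner points and P = 26x + 43y:
  (0, 0) → P = 0
  (0, 31/2) → P = 1333/2
  (14, 0) → P = 364
  (91/10, 49/5) → P = 658
  (9/2, 53/4) → P = 2747/4

At the optimal vertex, 4x + 8y = 124 and 6x + 8y = 133.
Solving simultaneously gives x = 9/2, y = 53/4.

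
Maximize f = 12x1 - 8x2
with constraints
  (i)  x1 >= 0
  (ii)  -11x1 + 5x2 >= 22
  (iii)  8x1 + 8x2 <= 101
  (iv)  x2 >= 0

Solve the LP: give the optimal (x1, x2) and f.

Feasible corners and f = 12x1 - 8x2:
  (0, 22/5) → f = -176/5
  (0, 101/8) → f = -101
  (329/128, 1287/128) → f = -1587/32

At the optimal vertex, x1 = 0 and -11x1 + 5x2 = 22.
Solving simultaneously gives x1 = 0, x2 = 22/5.

x1 = 0, x2 = 22/5, maximum f = -176/5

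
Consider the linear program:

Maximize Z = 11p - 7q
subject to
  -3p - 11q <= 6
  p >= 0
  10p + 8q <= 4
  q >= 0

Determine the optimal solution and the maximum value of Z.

p = 2/5, q = 0, maximum Z = 22/5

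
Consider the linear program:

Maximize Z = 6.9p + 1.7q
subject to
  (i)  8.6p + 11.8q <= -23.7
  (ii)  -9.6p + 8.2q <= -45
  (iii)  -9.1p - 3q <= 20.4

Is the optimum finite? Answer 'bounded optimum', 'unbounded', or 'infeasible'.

From the feasible point (16833/9190, -15363/4595), moving in the direction (11.8, -8.6) keeps every constraint satisfied while Z increases without bound.

unbounded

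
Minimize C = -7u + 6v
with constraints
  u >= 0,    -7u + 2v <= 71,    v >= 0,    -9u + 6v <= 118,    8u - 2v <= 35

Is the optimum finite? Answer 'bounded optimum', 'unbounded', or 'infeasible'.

Corner points and C = -7u + 6v:
  (0, 0) → C = 0
  (0, 59/3) → C = 118
  (35/8, 0) → C = -245/8
  (223/15, 1259/30) → C = 2216/15
The feasible region has finitely many vertices and no improving ray; the minimum is -245/8 at (35/8, 0).

bounded optimum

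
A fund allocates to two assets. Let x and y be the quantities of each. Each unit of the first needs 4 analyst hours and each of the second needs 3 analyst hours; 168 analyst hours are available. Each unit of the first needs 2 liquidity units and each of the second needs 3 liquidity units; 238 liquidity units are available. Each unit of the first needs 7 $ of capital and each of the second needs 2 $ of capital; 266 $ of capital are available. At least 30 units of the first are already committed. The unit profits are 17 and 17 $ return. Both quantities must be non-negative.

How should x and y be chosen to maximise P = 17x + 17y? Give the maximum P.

x = 30, y = 16, maximum P = 782

Feasible corners and P = 17x + 17y:
  (38, 0) → P = 646
  (30, 0) → P = 510
  (462/13, 112/13) → P = 9758/13
  (30, 16) → P = 782

The binding constraints are 4x + 3y = 168 and x = 30.
Solving simultaneously gives x = 30, y = 16.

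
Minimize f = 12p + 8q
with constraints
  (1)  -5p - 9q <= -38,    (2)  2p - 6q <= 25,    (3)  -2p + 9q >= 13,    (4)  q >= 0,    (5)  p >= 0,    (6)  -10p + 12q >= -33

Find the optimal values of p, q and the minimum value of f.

The feasible region is unbounded (it extends along (0, 1), (6, 5)), but f strictly increases along every unbounded feasible direction, so there is no improving ray and the minimum is attained at a vertex.

p = 0, q = 38/9, minimum f = 304/9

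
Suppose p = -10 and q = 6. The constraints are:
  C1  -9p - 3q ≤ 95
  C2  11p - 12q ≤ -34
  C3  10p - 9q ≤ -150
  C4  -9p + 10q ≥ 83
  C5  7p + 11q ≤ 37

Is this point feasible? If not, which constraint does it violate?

feasible

C1: 72 ≤ 95 ✓
C2: -182 ≤ -34 ✓
C3: -154 ≤ -150 ✓
C4: 150 ≥ 83 ✓
C5: -4 ≤ 37 ✓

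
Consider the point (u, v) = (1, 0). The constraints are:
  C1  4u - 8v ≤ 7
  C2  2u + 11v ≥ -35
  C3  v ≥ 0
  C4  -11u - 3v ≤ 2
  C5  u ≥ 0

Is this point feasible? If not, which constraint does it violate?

feasible

C1: 4 ≤ 7 ✓
C2: 2 ≥ -35 ✓
C3: 0 ≥ 0 ✓
C4: -11 ≤ 2 ✓
C5: 1 ≥ 0 ✓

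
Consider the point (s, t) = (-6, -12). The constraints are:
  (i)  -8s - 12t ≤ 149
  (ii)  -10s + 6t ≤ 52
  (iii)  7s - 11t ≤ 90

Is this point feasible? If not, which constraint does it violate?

not feasible — violates (i)

Constraint (i): -8s - 12t = 192, which is not ≤ 149. All other constraints are satisfied.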